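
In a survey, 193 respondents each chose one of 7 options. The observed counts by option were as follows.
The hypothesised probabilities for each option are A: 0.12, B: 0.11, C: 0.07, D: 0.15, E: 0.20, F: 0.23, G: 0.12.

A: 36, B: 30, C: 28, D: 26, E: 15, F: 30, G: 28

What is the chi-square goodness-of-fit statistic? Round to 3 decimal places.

Expected counts E_i = n·p_i: 193×0.12 = 23.16, 193×0.11 = 21.23, 193×0.07 = 13.51, 193×0.15 = 28.95, 193×0.20 = 38.6, 193×0.23 = 44.39, 193×0.12 = 23.16.
A: (36 − 23.16)²/23.16 = 164.8656/23.16 = 7.1185
B: (30 − 21.23)²/21.23 = 76.9129/21.23 = 3.6228
C: (28 − 13.51)²/13.51 = 209.9601/13.51 = 15.5411
D: (26 − 28.95)²/28.95 = 8.7025/28.95 = 0.3006
E: (15 − 38.6)²/38.6 = 556.96/38.6 = 14.4290
F: (30 − 44.39)²/44.39 = 207.0721/44.39 = 4.6648
G: (28 − 23.16)²/23.16 = 23.4256/23.16 = 1.0115
Sum = 46.688

46.688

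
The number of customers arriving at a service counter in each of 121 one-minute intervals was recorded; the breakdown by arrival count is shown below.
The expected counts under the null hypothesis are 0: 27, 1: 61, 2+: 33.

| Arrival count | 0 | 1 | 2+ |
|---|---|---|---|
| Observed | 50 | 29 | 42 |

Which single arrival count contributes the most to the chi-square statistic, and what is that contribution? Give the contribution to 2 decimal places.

0, 19.59

cat         O        E   (O−E)²/E
0          50       27     19.593
1          29       61     16.787
2+         42       33      2.455
The largest term is for 0: 19.59.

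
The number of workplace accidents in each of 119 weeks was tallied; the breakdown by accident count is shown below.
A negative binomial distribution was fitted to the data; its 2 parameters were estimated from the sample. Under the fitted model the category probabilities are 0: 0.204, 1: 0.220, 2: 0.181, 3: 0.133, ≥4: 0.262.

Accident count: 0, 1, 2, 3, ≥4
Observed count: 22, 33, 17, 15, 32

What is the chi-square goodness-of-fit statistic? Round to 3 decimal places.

Expected counts E_i = n·p_i: 119×0.204 = 24.276, 119×0.220 = 26.18, 119×0.181 = 21.539, 119×0.133 = 15.827, 119×0.262 = 31.178.
0: (22 − 24.276)²/24.276 = 5.180176/24.276 = 0.2134
1: (33 − 26.18)²/26.18 = 46.5124/26.18 = 1.7766
2: (17 − 21.539)²/21.539 = 20.602521/21.539 = 0.9565
3: (15 − 15.827)²/15.827 = 0.683929/15.827 = 0.0432
≥4: (32 − 31.178)²/31.178 = 0.675684/31.178 = 0.0217
Sum = 3.011

3.011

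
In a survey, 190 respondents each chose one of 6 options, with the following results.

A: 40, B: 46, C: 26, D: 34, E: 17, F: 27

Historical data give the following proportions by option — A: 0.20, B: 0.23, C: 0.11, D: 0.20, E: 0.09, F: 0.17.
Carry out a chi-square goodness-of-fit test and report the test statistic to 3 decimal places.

Expected counts E_i = n·p_i: 190×0.20 = 38, 190×0.23 = 43.7, 190×0.11 = 20.9, 190×0.20 = 38, 190×0.09 = 17.1, 190×0.17 = 32.3.
A: (40 − 38)²/38 = 4/38 = 0.1053
B: (46 − 43.7)²/43.7 = 5.29/43.7 = 0.1211
C: (26 − 20.9)²/20.9 = 26.01/20.9 = 1.2445
D: (34 − 38)²/38 = 16/38 = 0.4211
E: (17 − 17.1)²/17.1 = 0.01/17.1 = 0.0006
F: (27 − 32.3)²/32.3 = 28.09/32.3 = 0.8697
Sum = 2.762

2.762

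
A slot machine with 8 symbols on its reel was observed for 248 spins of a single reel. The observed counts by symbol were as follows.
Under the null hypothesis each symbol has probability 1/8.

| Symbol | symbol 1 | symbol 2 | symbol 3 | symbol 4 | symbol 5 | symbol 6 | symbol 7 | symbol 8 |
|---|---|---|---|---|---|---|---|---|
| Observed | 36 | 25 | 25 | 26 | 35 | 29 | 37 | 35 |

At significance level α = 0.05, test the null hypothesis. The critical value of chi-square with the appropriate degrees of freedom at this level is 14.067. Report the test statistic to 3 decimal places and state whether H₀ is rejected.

6.258; do not reject

Under H₀ each category has probability 1/8, so each expected count is 248/8 = 31.
χ² = (36−31)²/31 + (25−31)²/31 + (25−31)²/31 + (26−31)²/31 + (35−31)²/31 + (29−31)²/31 + (37−31)²/31 + (35−31)²/31
   = 0.8065 + 1.1613 + 1.1613 + 0.8065 + 0.5161 + 0.1290 + 1.1613 + 0.5161
Sum = 6.258
df = 7. Since 6.258 < 14.067, we do not reject H₀.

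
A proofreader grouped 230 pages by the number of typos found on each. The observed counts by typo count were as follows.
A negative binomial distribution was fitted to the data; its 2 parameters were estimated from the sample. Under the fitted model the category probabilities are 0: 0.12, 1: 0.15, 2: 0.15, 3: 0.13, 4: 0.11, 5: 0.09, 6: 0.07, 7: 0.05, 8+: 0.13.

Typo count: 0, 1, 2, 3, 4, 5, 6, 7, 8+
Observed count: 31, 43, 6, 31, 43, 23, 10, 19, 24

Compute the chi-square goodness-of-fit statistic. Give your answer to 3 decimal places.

Expected counts E_i = n·p_i: 230×0.12 = 27.6, 230×0.15 = 34.5, 230×0.15 = 34.5, 230×0.13 = 29.9, 230×0.11 = 25.3, 230×0.09 = 20.7, 230×0.07 = 16.1, 230×0.05 = 11.5, 230×0.13 = 29.9.
χ² = (31−27.6)²/27.6 + (43−34.5)²/34.5 + (6−34.5)²/34.5 + (31−29.9)²/29.9 + (43−25.3)²/25.3 + (23−20.7)²/20.7 + (10−16.1)²/16.1 + (19−11.5)²/11.5 + (24−29.9)²/29.9
   = 0.4188 + 2.0942 + 23.5435 + 0.0405 + 12.3830 + 0.2556 + 2.3112 + 4.8913 + 1.1642
Sum = 47.102

47.102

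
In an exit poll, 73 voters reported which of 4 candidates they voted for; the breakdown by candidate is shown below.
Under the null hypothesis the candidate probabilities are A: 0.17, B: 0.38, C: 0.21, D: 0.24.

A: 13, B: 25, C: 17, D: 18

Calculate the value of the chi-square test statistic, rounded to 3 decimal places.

0.494

Expected counts E_i = n·p_i: 73×0.17 = 12.41, 73×0.38 = 27.74, 73×0.21 = 15.33, 73×0.24 = 17.52.
χ² = (13−12.41)²/12.41 + (25−27.74)²/27.74 + (17−15.33)²/15.33 + (18−17.52)²/17.52
   = 0.0280 + 0.2706 + 0.1819 + 0.0132
Sum = 0.494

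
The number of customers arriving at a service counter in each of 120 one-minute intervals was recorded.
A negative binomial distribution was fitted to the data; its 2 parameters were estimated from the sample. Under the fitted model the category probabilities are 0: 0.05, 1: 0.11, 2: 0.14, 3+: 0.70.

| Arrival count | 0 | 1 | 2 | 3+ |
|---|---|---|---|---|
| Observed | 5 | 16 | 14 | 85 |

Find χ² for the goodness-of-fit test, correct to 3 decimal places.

Expected counts E_i = n·p_i: 120×0.05 = 6, 120×0.11 = 13.2, 120×0.14 = 16.8, 120×0.70 = 84.
cat         O        E   (O−E)²/E
0           5        6     0.1667
1          16     13.2     0.5939
2          14     16.8     0.4667
3+         85       84     0.0119
Sum = 1.239

1.239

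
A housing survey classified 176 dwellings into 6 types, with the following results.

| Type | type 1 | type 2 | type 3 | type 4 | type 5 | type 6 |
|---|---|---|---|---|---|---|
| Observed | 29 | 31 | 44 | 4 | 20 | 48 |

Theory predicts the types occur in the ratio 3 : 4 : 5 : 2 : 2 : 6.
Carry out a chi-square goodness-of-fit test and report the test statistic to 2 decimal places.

Ratio total = 22. Expected counts: 176×3/22 = 24, 176×4/22 = 32, 176×5/22 = 40, 176×2/22 = 16, 176×2/22 = 16, 176×6/22 = 48.
cat         O        E   (O−E)²/E
type 1     29       24      1.042
type 2     31       32      0.031
type 3     44       40      0.400
type 4      4       16      9.000
type 5     20       16      1.000
type 6     48       48      0.000
Sum = 11.47

11.47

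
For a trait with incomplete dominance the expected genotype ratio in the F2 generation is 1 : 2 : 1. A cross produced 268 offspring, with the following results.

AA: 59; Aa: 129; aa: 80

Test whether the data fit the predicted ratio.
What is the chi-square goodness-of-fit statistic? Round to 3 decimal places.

Ratio total = 4. Expected counts: 268×1/4 = 67, 268×2/4 = 134, 268×1/4 = 67.
χ² = (59−67)²/67 + (129−134)²/134 + (80−67)²/67
   = 0.9552 + 0.1866 + 2.5224
Sum = 3.664

3.664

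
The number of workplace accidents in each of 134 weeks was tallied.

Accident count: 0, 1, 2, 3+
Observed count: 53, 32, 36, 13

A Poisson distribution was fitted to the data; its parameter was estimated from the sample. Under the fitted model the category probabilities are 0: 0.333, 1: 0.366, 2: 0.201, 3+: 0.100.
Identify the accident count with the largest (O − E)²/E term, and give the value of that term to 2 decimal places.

Expected counts E_i = n·p_i: 134×0.333 = 44.622, 134×0.366 = 49.044, 134×0.201 = 26.934, 134×0.100 = 13.4.
0: (53 − 44.622)²/44.622 = 70.190884/44.622 = 1.573
1: (32 − 49.044)²/49.044 = 290.497936/49.044 = 5.923
2: (36 − 26.934)²/26.934 = 82.192356/26.934 = 3.052
3+: (13 − 13.4)²/13.4 = 0.16/13.4 = 0.012
The largest term is for 1: 5.92.

1, 5.92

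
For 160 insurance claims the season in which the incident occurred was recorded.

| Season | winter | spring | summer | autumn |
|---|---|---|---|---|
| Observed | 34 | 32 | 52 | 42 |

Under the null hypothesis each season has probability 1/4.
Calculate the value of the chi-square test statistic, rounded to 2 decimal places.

6.20

Under H₀ each category has probability 1/4, so each expected count is 160/4 = 40.
χ² = (34−40)²/40 + (32−40)²/40 + (52−40)²/40 + (42−40)²/40
   = 0.900 + 1.600 + 3.600 + 0.100
Sum = 6.20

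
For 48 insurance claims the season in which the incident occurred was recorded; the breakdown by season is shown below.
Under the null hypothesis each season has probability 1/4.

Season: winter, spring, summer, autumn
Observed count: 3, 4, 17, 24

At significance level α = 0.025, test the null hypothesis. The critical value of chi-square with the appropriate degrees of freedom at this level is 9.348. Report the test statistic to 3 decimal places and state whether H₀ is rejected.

26.167; reject

Expected count for each of the 4 categories: 48/4 = 12.
χ² = (3−12)²/12 + (4−12)²/12 + (17−12)²/12 + (24−12)²/12
   = 6.7500 + 5.3333 + 2.0833 + 12.0000
Sum = 26.167
df = 3. Since 26.167 > 9.348, we reject H₀.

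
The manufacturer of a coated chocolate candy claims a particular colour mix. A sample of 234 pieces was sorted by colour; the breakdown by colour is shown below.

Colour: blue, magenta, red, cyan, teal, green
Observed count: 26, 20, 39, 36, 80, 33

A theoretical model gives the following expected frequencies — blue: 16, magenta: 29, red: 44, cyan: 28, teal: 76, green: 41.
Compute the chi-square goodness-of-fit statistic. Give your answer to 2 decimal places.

13.67

χ² = (26−16)²/16 + (20−29)²/29 + (39−44)²/44 + (36−28)²/28 + (80−76)²/76 + (33−41)²/41
   = 6.250 + 2.793 + 0.568 + 2.286 + 0.211 + 1.561
Sum = 13.67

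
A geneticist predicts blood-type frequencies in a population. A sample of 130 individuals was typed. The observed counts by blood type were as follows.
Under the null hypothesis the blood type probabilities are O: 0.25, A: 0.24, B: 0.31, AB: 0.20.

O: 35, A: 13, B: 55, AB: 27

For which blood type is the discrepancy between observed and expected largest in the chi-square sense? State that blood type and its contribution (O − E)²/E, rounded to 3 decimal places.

A, 10.617

Expected counts E_i = n·p_i: 130×0.25 = 32.5, 130×0.24 = 31.2, 130×0.31 = 40.3, 130×0.20 = 26.
cat         O        E   (O−E)²/E
O          35     32.5     0.1923
A          13     31.2    10.6167
B          55     40.3     5.3620
AB         27       26     0.0385
The largest term is for A: 10.617.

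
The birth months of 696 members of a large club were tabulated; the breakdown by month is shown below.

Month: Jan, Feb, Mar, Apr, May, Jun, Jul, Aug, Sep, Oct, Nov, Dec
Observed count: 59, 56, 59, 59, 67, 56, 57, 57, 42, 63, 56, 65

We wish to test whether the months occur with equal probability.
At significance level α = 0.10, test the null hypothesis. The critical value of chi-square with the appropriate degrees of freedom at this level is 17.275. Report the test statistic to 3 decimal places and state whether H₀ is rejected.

7.379; do not reject

Under H₀ each category has probability 1/12, so each expected count is 696/12 = 58.
χ² = (59−58)²/58 + (56−58)²/58 + (59−58)²/58 + (59−58)²/58 + (67−58)²/58 + (56−58)²/58 + (57−58)²/58 + (57−58)²/58 + (42−58)²/58 + (63−58)²/58 + (56−58)²/58 + (65−58)²/58
   = 0.0172 + 0.0690 + 0.0172 + 0.0172 + 1.3966 + 0.0690 + 0.0172 + 0.0172 + 4.4138 + 0.4310 + 0.0690 + 0.8448
Sum = 7.379
df = 11. Since 7.379 < 17.275, we do not reject H₀.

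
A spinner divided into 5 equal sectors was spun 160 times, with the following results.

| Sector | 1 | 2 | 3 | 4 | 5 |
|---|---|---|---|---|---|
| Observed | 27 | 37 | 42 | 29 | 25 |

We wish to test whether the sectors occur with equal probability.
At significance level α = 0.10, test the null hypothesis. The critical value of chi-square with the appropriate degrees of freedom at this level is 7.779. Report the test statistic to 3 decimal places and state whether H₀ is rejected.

Expected count for each of the 5 categories: 160/5 = 32.
1: (27 − 32)²/32 = 25/32 = 0.7813
2: (37 − 32)²/32 = 25/32 = 0.7813
3: (42 − 32)²/32 = 100/32 = 3.1250
4: (29 − 32)²/32 = 9/32 = 0.2813
5: (25 − 32)²/32 = 49/32 = 1.5313
Sum = 6.500
df = 4. Since 6.500 < 7.779, we do not reject H₀.

6.500; do not reject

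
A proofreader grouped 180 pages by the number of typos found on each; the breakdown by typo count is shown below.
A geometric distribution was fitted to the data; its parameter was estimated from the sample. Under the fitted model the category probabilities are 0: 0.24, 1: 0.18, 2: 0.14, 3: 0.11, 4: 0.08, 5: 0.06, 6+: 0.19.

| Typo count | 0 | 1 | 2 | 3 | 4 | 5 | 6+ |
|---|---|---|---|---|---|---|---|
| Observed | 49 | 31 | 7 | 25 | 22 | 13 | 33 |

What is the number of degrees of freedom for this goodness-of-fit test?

5

There are k = 7 categories and 1 parameter estimated from the data, so df = 7 − 1 − 1 = 5.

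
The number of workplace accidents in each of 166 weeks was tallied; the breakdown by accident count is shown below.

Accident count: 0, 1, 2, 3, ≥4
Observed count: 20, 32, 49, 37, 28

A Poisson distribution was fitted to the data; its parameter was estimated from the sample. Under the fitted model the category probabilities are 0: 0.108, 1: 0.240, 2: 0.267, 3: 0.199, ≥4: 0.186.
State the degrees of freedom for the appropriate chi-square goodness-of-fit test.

There are k = 5 categories and 1 parameter estimated from the data, so df = 5 − 1 − 1 = 3.

3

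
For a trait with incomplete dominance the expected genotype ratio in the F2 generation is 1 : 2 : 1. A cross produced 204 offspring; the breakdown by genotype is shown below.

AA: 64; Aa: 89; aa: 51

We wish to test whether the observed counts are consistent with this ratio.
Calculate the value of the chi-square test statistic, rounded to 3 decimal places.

4.971

Ratio total = 4. Expected counts: 204×1/4 = 51, 204×2/4 = 102, 204×1/4 = 51.
cat         O        E   (O−E)²/E
AA         64       51     3.3137
Aa         89      102     1.6569
aa         51       51     0.0000
Sum = 4.971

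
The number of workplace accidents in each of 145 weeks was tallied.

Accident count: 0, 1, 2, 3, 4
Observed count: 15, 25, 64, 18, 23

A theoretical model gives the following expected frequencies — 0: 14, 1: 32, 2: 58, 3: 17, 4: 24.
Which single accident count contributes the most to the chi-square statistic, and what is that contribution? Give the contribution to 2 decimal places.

1, 1.53

0: (15 − 14)²/14 = 1/14 = 0.071
1: (25 − 32)²/32 = 49/32 = 1.531
2: (64 − 58)²/58 = 36/58 = 0.621
3: (18 − 17)²/17 = 1/17 = 0.059
4: (23 − 24)²/24 = 1/24 = 0.042
The largest term is for 1: 1.53.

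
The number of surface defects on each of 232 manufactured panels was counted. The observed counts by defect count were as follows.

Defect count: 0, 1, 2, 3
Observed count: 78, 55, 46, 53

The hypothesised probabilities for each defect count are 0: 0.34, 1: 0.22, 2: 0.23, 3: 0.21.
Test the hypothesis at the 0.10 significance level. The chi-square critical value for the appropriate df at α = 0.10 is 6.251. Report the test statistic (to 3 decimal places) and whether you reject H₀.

1.708; do not reject

Expected counts E_i = n·p_i: 232×0.34 = 78.88, 232×0.22 = 51.04, 232×0.23 = 53.36, 232×0.21 = 48.72.
χ² = (78−78.88)²/78.88 + (55−51.04)²/51.04 + (46−53.36)²/53.36 + (53−48.72)²/48.72
   = 0.0098 + 0.3072 + 1.0152 + 0.3760
Sum = 1.708
df = 3. Since 1.708 < 6.251, we do not reject H₀.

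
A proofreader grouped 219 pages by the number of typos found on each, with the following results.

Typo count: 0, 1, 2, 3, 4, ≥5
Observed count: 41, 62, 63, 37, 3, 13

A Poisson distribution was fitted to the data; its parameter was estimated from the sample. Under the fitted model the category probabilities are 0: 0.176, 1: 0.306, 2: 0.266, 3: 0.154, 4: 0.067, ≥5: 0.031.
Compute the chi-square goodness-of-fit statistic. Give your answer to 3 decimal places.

16.205

Expected counts E_i = n·p_i: 219×0.176 = 38.544, 219×0.306 = 67.014, 219×0.266 = 58.254, 219×0.154 = 33.726, 219×0.067 = 14.673, 219×0.031 = 6.789.
0: (41 − 38.544)²/38.544 = 6.031936/38.544 = 0.1565
1: (62 − 67.014)²/67.014 = 25.140196/67.014 = 0.3751
2: (63 − 58.254)²/58.254 = 22.524516/58.254 = 0.3867
3: (37 − 33.726)²/33.726 = 10.719076/33.726 = 0.3178
4: (3 − 14.673)²/14.673 = 136.258929/14.673 = 9.2864
≥5: (13 − 6.789)²/6.789 = 38.576521/6.789 = 5.6822
Sum = 16.205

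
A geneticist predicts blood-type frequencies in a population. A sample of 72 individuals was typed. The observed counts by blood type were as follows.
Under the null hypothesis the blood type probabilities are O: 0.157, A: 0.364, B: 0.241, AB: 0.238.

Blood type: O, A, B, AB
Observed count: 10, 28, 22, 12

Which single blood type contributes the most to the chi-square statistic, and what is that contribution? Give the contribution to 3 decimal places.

Expected counts E_i = n·p_i: 72×0.157 = 11.304, 72×0.364 = 26.208, 72×0.241 = 17.352, 72×0.238 = 17.136.
χ² = (10−11.304)²/11.304 + (28−26.208)²/26.208 + (22−17.352)²/17.352 + (12−17.136)²/17.136
   = 0.1504 + 0.1225 + 1.2450 + 1.5394
The largest term is for AB: 1.539.

AB, 1.539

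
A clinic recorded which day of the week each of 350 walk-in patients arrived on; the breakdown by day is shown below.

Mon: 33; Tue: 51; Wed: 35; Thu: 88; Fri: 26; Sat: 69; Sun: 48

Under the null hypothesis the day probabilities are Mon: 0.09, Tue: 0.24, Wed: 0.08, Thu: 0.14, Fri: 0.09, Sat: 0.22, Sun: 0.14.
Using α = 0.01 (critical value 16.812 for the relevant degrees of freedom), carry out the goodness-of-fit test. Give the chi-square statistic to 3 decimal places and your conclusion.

Expected counts E_i = n·p_i: 350×0.09 = 31.5, 350×0.24 = 84, 350×0.08 = 28, 350×0.14 = 49, 350×0.09 = 31.5, 350×0.22 = 77, 350×0.14 = 49.
Mon: (33 − 31.5)²/31.5 = 2.25/31.5 = 0.0714
Tue: (51 − 84)²/84 = 1089/84 = 12.9643
Wed: (35 − 28)²/28 = 49/28 = 1.7500
Thu: (88 − 49)²/49 = 1521/49 = 31.0408
Fri: (26 − 31.5)²/31.5 = 30.25/31.5 = 0.9603
Sat: (69 − 77)²/77 = 64/77 = 0.8312
Sun: (48 − 49)²/49 = 1/49 = 0.0204
Sum = 47.638
df = 6. Since 47.638 > 16.812, we reject H₀.

47.638; reject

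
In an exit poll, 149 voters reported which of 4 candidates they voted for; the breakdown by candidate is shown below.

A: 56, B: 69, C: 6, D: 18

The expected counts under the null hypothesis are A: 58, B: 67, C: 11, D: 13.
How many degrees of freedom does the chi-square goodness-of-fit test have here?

There are k = 4 categories and no parameters were estimated from the data, so df = 4 − 1 = 3.

3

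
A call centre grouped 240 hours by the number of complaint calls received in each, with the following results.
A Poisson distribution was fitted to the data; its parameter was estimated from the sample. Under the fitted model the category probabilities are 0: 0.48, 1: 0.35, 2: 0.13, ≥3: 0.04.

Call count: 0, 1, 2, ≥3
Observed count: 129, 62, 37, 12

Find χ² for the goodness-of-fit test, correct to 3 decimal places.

Expected counts E_i = n·p_i: 240×0.48 = 115.2, 240×0.35 = 84, 240×0.13 = 31.2, 240×0.04 = 9.6.
0: (129 − 115.2)²/115.2 = 190.44/115.2 = 1.6531
1: (62 − 84)²/84 = 484/84 = 5.7619
2: (37 − 31.2)²/31.2 = 33.64/31.2 = 1.0782
≥3: (12 − 9.6)²/9.6 = 5.76/9.6 = 0.6000
Sum = 9.093

9.093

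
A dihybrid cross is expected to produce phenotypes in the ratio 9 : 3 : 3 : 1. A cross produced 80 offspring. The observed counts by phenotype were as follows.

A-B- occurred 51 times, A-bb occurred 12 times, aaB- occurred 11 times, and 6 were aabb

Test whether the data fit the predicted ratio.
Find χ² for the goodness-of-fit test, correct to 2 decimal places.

Ratio total = 16. Expected counts: 80×9/16 = 45, 80×3/16 = 15, 80×3/16 = 15, 80×1/16 = 5.
A-B-: (51 − 45)²/45 = 36/45 = 0.800
A-bb: (12 − 15)²/15 = 9/15 = 0.600
aaB-: (11 − 15)²/15 = 16/15 = 1.067
aabb: (6 − 5)²/5 = 1/5 = 0.200
Sum = 2.67

2.67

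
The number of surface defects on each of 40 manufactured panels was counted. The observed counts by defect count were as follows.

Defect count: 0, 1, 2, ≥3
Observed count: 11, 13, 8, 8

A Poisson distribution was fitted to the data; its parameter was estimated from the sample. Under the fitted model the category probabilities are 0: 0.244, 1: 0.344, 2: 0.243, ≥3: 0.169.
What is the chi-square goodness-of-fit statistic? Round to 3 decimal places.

Expected counts E_i = n·p_i: 40×0.244 = 9.76, 40×0.344 = 13.76, 40×0.243 = 9.72, 40×0.169 = 6.76.
cat         O        E   (O−E)²/E
0          11     9.76     0.1575
1          13    13.76     0.0420
2           8     9.72     0.3044
≥3          8     6.76     0.2275
Sum = 0.731

0.731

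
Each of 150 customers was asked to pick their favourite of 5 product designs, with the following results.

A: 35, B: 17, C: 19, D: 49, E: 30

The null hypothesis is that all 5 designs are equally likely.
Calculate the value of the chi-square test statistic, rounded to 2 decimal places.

22.53

Expected count for each of the 5 categories: 150/5 = 30.
A: (35 − 30)²/30 = 25/30 = 0.833
B: (17 − 30)²/30 = 169/30 = 5.633
C: (19 − 30)²/30 = 121/30 = 4.033
D: (49 − 30)²/30 = 361/30 = 12.033
E: (30 − 30)²/30 = 0/30 = 0.000
Sum = 22.53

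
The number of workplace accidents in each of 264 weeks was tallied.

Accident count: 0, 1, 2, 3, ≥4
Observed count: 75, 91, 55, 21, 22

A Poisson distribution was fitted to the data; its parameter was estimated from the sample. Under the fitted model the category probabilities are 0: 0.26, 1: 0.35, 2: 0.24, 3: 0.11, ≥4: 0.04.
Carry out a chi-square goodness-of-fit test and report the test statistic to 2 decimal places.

16.33

Expected counts E_i = n·p_i: 264×0.26 = 68.64, 264×0.35 = 92.4, 264×0.24 = 63.36, 264×0.11 = 29.04, 264×0.04 = 10.56.
cat         O        E   (O−E)²/E
0          75    68.64      0.589
1          91     92.4      0.021
2          55    63.36      1.103
3          21    29.04      2.226
≥4         22    10.56     12.393
Sum = 16.33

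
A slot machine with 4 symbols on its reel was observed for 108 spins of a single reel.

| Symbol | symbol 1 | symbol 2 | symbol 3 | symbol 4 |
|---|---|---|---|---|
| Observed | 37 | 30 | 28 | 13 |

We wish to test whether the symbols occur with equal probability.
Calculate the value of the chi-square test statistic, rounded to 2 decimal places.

11.33

Expected count for each of the 4 categories: 108/4 = 27.
cat           O        E   (O−E)²/E
symbol 1     37       27      3.704
symbol 2     30       27      0.333
symbol 3     28       27      0.037
symbol 4     13       27      7.259
Sum = 11.33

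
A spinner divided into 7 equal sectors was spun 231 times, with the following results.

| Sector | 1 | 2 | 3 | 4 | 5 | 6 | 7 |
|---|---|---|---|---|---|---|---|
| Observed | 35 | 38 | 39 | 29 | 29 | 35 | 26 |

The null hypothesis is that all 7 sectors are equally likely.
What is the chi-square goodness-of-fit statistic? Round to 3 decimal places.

4.545

Under H₀ each category has probability 1/7, so each expected count is 231/7 = 33.
1: (35 − 33)²/33 = 4/33 = 0.1212
2: (38 − 33)²/33 = 25/33 = 0.7576
3: (39 − 33)²/33 = 36/33 = 1.0909
4: (29 − 33)²/33 = 16/33 = 0.4848
5: (29 − 33)²/33 = 16/33 = 0.4848
6: (35 − 33)²/33 = 4/33 = 0.1212
7: (26 − 33)²/33 = 49/33 = 1.4848
Sum = 4.545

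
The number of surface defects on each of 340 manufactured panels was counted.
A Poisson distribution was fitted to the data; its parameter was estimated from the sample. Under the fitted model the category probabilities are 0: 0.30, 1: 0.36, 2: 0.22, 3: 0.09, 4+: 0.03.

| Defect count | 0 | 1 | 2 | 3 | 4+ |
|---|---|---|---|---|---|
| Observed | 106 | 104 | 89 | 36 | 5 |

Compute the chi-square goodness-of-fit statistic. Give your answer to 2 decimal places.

Expected counts E_i = n·p_i: 340×0.30 = 102, 340×0.36 = 122.4, 340×0.22 = 74.8, 340×0.09 = 30.6, 340×0.03 = 10.2.
0: (106 − 102)²/102 = 16/102 = 0.157
1: (104 − 122.4)²/122.4 = 338.56/122.4 = 2.766
2: (89 − 74.8)²/74.8 = 201.64/74.8 = 2.696
3: (36 − 30.6)²/30.6 = 29.16/30.6 = 0.953
4+: (5 − 10.2)²/10.2 = 27.04/10.2 = 2.651
Sum = 9.22

9.22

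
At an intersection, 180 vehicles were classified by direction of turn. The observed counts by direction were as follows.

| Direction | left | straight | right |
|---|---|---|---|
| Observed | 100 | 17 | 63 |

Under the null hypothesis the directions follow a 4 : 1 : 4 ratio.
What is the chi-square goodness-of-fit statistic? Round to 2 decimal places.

Ratio total = 9. Expected counts: 180×4/9 = 80, 180×1/9 = 20, 180×4/9 = 80.
χ² = (100−80)²/80 + (17−20)²/20 + (63−80)²/80
   = 5.000 + 0.450 + 3.613
Sum = 9.06

9.06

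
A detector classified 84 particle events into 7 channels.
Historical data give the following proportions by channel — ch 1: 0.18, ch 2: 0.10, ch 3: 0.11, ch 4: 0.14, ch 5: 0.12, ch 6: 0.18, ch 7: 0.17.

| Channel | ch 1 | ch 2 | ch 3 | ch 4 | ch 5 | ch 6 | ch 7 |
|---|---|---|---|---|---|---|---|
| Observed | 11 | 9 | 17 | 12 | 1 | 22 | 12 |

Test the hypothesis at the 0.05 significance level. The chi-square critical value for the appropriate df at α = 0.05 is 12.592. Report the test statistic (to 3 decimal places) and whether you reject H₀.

Expected counts E_i = n·p_i: 84×0.18 = 15.12, 84×0.10 = 8.4, 84×0.11 = 9.24, 84×0.14 = 11.76, 84×0.12 = 10.08, 84×0.18 = 15.12, 84×0.17 = 14.28.
ch 1: (11 − 15.12)²/15.12 = 16.9744/15.12 = 1.1226
ch 2: (9 − 8.4)²/8.4 = 0.36/8.4 = 0.0429
ch 3: (17 − 9.24)²/9.24 = 60.2176/9.24 = 6.5171
ch 4: (12 − 11.76)²/11.76 = 0.0576/11.76 = 0.0049
ch 5: (1 − 10.08)²/10.08 = 82.4464/10.08 = 8.1792
ch 6: (22 − 15.12)²/15.12 = 47.3344/15.12 = 3.1306
ch 7: (12 − 14.28)²/14.28 = 5.1984/14.28 = 0.3640
Sum = 19.361
df = 6. Since 19.361 > 12.592, we reject H₀.

19.361; reject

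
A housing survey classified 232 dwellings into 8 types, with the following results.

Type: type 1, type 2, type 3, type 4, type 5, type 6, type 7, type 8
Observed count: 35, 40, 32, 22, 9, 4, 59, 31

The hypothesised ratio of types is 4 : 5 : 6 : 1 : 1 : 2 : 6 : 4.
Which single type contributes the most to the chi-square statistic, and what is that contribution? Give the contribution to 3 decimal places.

type 4, 24.500

Ratio total = 29. Expected counts: 232×4/29 = 32, 232×5/29 = 40, 232×6/29 = 48, 232×1/29 = 8, 232×1/29 = 8, 232×2/29 = 16, 232×6/29 = 48, 232×4/29 = 32.
type 1: (35 − 32)²/32 = 9/32 = 0.2813
type 2: (40 − 40)²/40 = 0/40 = 0.0000
type 3: (32 − 48)²/48 = 256/48 = 5.3333
type 4: (22 − 8)²/8 = 196/8 = 24.5000
type 5: (9 − 8)²/8 = 1/8 = 0.1250
type 6: (4 − 16)²/16 = 144/16 = 9.0000
type 7: (59 − 48)²/48 = 121/48 = 2.5208
type 8: (31 − 32)²/32 = 1/32 = 0.0313
The largest term is for type 4: 24.500.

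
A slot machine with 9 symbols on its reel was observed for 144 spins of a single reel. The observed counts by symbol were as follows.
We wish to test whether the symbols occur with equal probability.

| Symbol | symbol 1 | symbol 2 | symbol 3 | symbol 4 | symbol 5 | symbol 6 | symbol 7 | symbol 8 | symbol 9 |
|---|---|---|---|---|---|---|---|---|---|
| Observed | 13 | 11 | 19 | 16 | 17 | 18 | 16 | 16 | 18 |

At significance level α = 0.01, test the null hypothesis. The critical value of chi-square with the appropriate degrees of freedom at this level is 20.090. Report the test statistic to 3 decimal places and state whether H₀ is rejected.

Under H₀ each category has probability 1/9, so each expected count is 144/9 = 16.
symbol 1: (13 − 16)²/16 = 9/16 = 0.5625
symbol 2: (11 − 16)²/16 = 25/16 = 1.5625
symbol 3: (19 − 16)²/16 = 9/16 = 0.5625
symbol 4: (16 − 16)²/16 = 0/16 = 0.0000
symbol 5: (17 − 16)²/16 = 1/16 = 0.0625
symbol 6: (18 − 16)²/16 = 4/16 = 0.2500
symbol 7: (16 − 16)²/16 = 0/16 = 0.0000
symbol 8: (16 − 16)²/16 = 0/16 = 0.0000
symbol 9: (18 − 16)²/16 = 4/16 = 0.2500
Sum = 3.250
df = 8. Since 3.250 < 20.090, we do not reject H₀.

3.250; do not reject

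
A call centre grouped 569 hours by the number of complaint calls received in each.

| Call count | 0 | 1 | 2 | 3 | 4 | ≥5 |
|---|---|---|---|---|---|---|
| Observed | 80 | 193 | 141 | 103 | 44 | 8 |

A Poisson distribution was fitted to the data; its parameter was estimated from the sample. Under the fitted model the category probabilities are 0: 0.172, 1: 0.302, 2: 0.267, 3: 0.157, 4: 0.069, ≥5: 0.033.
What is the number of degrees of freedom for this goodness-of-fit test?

There are k = 6 categories and 1 parameter estimated from the data, so df = 6 − 1 − 1 = 4.

4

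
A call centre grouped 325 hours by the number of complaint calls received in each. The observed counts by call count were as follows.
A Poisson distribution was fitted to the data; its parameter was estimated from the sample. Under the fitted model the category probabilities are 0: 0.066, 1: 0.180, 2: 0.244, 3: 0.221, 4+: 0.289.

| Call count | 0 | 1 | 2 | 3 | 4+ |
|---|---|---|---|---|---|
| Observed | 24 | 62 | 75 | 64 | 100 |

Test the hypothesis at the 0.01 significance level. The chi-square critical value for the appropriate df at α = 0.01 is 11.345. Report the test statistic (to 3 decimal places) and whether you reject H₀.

1.991; do not reject

Expected counts E_i = n·p_i: 325×0.066 = 21.45, 325×0.180 = 58.5, 325×0.244 = 79.3, 325×0.221 = 71.825, 325×0.289 = 93.925.
cat         O        E   (O−E)²/E
0          24    21.45     0.3031
1          62     58.5     0.2094
2          75     79.3     0.2332
3          64   71.825     0.8525
4+        100   93.925     0.3929
Sum = 1.991
df = 3. Since 1.991 < 11.345, we do not reject H₀.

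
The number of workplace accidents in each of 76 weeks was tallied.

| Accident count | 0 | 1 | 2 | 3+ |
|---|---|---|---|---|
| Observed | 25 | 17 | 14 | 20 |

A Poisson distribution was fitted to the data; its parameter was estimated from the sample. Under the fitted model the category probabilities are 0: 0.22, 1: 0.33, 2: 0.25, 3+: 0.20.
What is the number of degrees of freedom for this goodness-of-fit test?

There are k = 4 categories and 1 parameter estimated from the data, so df = 4 − 1 − 1 = 2.

2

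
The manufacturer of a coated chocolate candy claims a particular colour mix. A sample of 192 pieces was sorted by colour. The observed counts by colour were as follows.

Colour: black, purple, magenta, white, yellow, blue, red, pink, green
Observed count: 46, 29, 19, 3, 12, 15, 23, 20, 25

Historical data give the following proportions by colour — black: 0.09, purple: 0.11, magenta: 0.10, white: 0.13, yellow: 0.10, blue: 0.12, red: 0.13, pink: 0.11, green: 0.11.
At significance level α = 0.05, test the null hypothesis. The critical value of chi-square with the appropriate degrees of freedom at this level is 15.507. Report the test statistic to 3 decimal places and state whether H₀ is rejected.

76.428; reject

Expected counts E_i = n·p_i: 192×0.09 = 17.28, 192×0.11 = 21.12, 192×0.10 = 19.2, 192×0.13 = 24.96, 192×0.10 = 19.2, 192×0.12 = 23.04, 192×0.13 = 24.96, 192×0.11 = 21.12, 192×0.11 = 21.12.
black: (46 − 17.28)²/17.28 = 824.8384/17.28 = 47.7337
purple: (29 − 21.12)²/21.12 = 62.0944/21.12 = 2.9401
magenta: (19 − 19.2)²/19.2 = 0.04/19.2 = 0.0021
white: (3 − 24.96)²/24.96 = 482.2416/24.96 = 19.3206
yellow: (12 − 19.2)²/19.2 = 51.84/19.2 = 2.7000
blue: (15 − 23.04)²/23.04 = 64.6416/23.04 = 2.8056
red: (23 − 24.96)²/24.96 = 3.8416/24.96 = 0.1539
pink: (20 − 21.12)²/21.12 = 1.2544/21.12 = 0.0594
green: (25 − 21.12)²/21.12 = 15.0544/21.12 = 0.7128
Sum = 76.428
df = 8. Since 76.428 > 15.507, we reject H₀.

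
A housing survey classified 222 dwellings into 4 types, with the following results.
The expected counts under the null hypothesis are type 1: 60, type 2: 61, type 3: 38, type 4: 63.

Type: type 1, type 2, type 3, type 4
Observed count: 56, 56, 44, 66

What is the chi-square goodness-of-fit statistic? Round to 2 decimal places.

cat         O        E   (O−E)²/E
type 1     56       60      0.267
type 2     56       61      0.410
type 3     44       38      0.947
type 4     66       63      0.143
Sum = 1.77

1.77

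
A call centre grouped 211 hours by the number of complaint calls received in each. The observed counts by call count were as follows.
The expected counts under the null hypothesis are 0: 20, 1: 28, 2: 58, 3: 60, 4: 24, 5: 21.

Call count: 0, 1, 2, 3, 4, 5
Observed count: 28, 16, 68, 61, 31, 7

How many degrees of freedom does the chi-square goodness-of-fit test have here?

There are k = 6 categories and no parameters were estimated from the data, so df = 6 − 1 = 5.

5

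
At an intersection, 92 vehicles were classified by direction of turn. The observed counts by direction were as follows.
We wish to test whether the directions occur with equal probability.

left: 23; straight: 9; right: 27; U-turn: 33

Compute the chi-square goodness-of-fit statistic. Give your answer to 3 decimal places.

13.565

Expected count for each of the 4 categories: 92/4 = 23.
χ² = (23−23)²/23 + (9−23)²/23 + (27−23)²/23 + (33−23)²/23
   = 0.0000 + 8.5217 + 0.6957 + 4.3478
Sum = 13.565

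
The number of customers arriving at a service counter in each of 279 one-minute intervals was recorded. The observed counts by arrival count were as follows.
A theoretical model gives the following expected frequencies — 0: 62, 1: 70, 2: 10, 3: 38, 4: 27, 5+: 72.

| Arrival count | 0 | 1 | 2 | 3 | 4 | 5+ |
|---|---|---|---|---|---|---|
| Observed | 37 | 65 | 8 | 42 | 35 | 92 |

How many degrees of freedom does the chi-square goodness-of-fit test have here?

5

There are k = 6 categories and no parameters were estimated from the data, so df = 6 − 1 = 5.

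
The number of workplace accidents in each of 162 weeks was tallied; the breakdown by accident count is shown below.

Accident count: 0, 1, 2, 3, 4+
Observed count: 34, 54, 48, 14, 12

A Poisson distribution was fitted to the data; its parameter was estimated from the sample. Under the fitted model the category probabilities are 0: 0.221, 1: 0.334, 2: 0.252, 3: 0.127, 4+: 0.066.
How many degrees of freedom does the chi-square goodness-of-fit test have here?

There are k = 5 categories and 1 parameter estimated from the data, so df = 5 − 1 − 1 = 3.

3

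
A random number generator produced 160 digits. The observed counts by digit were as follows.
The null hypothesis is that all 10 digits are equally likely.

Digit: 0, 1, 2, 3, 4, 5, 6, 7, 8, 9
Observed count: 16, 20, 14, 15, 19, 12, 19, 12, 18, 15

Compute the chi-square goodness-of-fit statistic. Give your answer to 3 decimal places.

Under H₀ each category has probability 1/10, so each expected count is 160/10 = 16.
χ² = (16−16)²/16 + (20−16)²/16 + (14−16)²/16 + (15−16)²/16 + (19−16)²/16 + (12−16)²/16 + (19−16)²/16 + (12−16)²/16 + (18−16)²/16 + (15−16)²/16
   = 0.0000 + 1.0000 + 0.2500 + 0.0625 + 0.5625 + 1.0000 + 0.5625 + 1.0000 + 0.2500 + 0.0625
Sum = 4.750

4.750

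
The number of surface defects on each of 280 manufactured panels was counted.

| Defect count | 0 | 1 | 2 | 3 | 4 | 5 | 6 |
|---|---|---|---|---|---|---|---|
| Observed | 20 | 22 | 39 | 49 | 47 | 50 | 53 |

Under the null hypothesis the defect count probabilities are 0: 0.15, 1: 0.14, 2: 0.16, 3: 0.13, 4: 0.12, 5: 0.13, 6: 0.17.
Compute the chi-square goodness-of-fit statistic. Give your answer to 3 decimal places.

Expected counts E_i = n·p_i: 280×0.15 = 42, 280×0.14 = 39.2, 280×0.16 = 44.8, 280×0.13 = 36.4, 280×0.12 = 33.6, 280×0.13 = 36.4, 280×0.17 = 47.6.
cat         O        E   (O−E)²/E
0          20       42    11.5238
1          22     39.2     7.5469
2          39     44.8     0.7509
3          49     36.4     4.3615
4          47     33.6     5.3440
5          50     36.4     5.0813
6          53     47.6     0.6126
Sum = 35.221

35.221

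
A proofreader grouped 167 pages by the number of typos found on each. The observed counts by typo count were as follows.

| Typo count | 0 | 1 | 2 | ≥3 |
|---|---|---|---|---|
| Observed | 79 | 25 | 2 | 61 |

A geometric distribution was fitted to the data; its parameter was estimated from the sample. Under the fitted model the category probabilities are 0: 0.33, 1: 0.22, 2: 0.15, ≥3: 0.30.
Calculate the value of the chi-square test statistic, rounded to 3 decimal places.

37.689

Expected counts E_i = n·p_i: 167×0.33 = 55.11, 167×0.22 = 36.74, 167×0.15 = 25.05, 167×0.30 = 50.1.
cat         O        E   (O−E)²/E
0          79    55.11    10.3562
1          25    36.74     3.7514
2           2    25.05    21.2097
≥3         61     50.1     2.3715
Sum = 37.689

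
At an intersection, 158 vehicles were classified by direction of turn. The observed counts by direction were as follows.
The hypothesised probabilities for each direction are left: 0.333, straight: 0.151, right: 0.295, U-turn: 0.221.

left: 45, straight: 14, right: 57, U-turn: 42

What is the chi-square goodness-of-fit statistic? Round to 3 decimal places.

Expected counts E_i = n·p_i: 158×0.333 = 52.614, 158×0.151 = 23.858, 158×0.295 = 46.61, 158×0.221 = 34.918.
cat           O        E   (O−E)²/E
left         45   52.614     1.1019
straight     14   23.858     4.0733
right        57    46.61     2.3161
U-turn       42   34.918     1.4364
Sum = 8.928

8.928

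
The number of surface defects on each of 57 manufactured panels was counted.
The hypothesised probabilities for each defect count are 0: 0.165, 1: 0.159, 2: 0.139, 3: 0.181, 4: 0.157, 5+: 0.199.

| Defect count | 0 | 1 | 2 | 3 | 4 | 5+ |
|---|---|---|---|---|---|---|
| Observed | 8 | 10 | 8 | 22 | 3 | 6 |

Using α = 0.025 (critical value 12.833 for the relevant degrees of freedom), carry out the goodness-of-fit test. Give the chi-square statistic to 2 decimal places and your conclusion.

20.01; reject

Expected counts E_i = n·p_i: 57×0.165 = 9.405, 57×0.159 = 9.063, 57×0.139 = 7.923, 57×0.181 = 10.317, 57×0.157 = 8.949, 57×0.199 = 11.343.
0: (8 − 9.405)²/9.405 = 1.974025/9.405 = 0.210
1: (10 − 9.063)²/9.063 = 0.877969/9.063 = 0.097
2: (8 − 7.923)²/7.923 = 0.005929/7.923 = 0.001
3: (22 − 10.317)²/10.317 = 136.492489/10.317 = 13.230
4: (3 − 8.949)²/8.949 = 35.390601/8.949 = 3.955
5+: (6 − 11.343)²/11.343 = 28.547649/11.343 = 2.517
Sum = 20.01
df = 5. Since 20.01 > 12.833, we reject H₀.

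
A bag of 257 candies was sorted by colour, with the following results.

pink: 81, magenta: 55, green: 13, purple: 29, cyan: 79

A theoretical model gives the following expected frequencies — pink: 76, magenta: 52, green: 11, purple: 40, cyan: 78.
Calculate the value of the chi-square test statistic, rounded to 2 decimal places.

3.90

cat          O        E   (O−E)²/E
pink        81       76      0.329
magenta     55       52      0.173
green       13       11      0.364
purple      29       40      3.025
cyan        79       78      0.013
Sum = 3.90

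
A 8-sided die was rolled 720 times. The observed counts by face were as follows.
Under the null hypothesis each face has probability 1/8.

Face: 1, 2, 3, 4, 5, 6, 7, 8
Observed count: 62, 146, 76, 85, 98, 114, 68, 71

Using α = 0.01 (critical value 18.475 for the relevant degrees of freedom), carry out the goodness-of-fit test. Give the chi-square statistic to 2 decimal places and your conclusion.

62.51; reject

Under H₀ each category has probability 1/8, so each expected count is 720/8 = 90.
cat         O        E   (O−E)²/E
1          62       90      8.711
2         146       90     34.844
3          76       90      2.178
4          85       90      0.278
5          98       90      0.711
6         114       90      6.400
7          68       90      5.378
8          71       90      4.011
Sum = 62.51
df = 7. Since 62.51 > 18.475, we reject H₀.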